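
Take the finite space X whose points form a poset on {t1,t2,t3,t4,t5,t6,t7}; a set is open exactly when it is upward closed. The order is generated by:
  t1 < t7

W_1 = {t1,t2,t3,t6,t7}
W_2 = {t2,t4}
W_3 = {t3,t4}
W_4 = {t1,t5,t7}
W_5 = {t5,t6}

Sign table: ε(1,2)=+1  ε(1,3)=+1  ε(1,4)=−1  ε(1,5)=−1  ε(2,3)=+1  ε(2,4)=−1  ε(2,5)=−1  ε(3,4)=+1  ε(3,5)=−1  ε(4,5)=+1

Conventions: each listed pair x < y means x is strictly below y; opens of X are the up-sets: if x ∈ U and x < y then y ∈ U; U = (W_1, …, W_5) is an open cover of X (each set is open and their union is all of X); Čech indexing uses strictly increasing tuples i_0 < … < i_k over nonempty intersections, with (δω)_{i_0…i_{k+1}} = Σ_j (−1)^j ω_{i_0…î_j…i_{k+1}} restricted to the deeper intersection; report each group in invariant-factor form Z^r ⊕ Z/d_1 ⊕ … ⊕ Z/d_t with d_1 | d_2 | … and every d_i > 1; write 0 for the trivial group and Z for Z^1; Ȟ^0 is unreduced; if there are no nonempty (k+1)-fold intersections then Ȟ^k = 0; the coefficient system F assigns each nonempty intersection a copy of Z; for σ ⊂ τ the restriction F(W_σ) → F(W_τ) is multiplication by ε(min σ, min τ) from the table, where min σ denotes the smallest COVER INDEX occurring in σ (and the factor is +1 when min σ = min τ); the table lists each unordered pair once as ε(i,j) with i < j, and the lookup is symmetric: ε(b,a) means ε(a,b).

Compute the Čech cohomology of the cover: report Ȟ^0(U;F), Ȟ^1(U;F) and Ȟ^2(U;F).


Ȟ^0 ≅ Z,  Ȟ^1 ≅ Z^2,  Ȟ^2 ≅ 0

cover nerve:
  W12={t2} W13={t3} W14={t1,t7} W15={t6} W23={t4} W45={t5}
C dims 5,6; δ0: rk 4, SNF 1^4
Ȟ^0: (5−4)−0=1 ⇒ Z
Ȟ^1: (6−0)−4=2 ⇒ Z^2
Ȟ^2: (0−0)−0=0 ⇒ 0


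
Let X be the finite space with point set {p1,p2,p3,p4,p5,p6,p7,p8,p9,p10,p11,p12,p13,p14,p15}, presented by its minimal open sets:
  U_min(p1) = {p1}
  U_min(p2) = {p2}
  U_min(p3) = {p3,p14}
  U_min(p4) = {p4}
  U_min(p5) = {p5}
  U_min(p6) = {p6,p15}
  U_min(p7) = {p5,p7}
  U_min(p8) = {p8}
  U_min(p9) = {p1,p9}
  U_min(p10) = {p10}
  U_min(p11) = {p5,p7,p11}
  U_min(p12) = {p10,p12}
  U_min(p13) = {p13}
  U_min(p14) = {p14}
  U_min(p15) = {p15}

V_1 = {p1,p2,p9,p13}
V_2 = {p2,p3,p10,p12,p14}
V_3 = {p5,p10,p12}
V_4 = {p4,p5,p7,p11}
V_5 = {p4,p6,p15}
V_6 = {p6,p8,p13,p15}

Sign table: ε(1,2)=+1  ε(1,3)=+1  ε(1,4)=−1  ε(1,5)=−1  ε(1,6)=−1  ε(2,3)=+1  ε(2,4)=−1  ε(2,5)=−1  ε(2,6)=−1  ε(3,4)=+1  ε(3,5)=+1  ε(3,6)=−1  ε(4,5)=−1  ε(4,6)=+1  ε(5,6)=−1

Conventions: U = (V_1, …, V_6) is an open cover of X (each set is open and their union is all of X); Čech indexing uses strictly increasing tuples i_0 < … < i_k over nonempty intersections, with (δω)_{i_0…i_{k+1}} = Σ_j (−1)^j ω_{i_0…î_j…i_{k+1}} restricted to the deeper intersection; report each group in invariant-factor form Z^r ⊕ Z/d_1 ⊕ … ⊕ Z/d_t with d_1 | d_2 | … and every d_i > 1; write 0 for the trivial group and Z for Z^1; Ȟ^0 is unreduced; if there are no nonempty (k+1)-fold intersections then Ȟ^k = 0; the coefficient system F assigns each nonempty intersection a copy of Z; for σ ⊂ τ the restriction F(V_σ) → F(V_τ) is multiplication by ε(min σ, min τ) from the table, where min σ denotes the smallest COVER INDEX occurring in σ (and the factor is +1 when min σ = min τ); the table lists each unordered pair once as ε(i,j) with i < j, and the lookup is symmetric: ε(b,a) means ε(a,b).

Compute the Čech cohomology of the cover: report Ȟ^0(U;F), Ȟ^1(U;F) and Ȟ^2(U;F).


Ȟ^0(U;F) ≅ 0; Ȟ^1(U;F) ≅ Z/2; Ȟ^2(U;F) ≅ 0

intersection data:
  V12={p2} V16={p13} V23={p10,p12} V34={p5} V45={p4} V56={p6,p15}
C dims 6,6; δ0: rk 6, SNF 1^5·2
Ȟ^0 = (6 − 6) − 0 = 0, so Ȟ^0 ≅ 0
Ȟ^1 = (6 − 0) − 6 = 0 plus torsion [2], so Ȟ^1 ≅ Z/2
Ȟ^2 = (0 − 0) − 0 = 0, so Ȟ^2 ≅ 0


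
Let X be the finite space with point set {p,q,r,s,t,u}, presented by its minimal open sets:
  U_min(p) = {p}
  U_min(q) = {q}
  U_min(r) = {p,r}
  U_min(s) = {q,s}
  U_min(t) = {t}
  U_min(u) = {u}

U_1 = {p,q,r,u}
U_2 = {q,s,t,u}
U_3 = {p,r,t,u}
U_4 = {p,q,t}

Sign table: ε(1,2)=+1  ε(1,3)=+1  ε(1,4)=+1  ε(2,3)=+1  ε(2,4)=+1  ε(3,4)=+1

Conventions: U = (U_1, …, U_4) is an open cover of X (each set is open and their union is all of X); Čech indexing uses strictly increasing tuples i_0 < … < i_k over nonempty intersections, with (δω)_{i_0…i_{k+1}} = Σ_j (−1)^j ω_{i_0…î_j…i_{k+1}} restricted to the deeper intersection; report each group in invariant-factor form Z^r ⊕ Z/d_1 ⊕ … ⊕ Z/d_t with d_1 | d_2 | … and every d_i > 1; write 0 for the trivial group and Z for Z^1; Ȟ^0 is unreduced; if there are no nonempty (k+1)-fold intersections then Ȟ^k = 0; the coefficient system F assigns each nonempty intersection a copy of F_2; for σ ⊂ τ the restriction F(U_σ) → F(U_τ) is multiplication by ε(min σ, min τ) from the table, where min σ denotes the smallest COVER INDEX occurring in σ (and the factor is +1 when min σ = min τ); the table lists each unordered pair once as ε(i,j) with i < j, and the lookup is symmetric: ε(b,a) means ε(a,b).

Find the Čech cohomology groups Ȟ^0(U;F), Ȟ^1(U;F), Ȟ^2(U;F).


Ȟ^0(U;F) ≅ Z/2,  Ȟ^1(U;F) ≅ 0,  Ȟ^2(U;F) ≅ Z/2

nonempty intersections:
  U12={q,u} U13={p,r,u} U14={p,q} U23={t,u} U24={q,t} U34={p,t}
  U123={u} U124={q} U134={p} U234={t}
C dims 4,6,4; δ0: rk_F2 3; δ1: rk_F2 3
Ȟ^0: (4−3)−0=1 ⇒ Z/2
Ȟ^1: (6−3)−3=0 ⇒ 0
Ȟ^2: (4−0)−3=1 ⇒ Z/2


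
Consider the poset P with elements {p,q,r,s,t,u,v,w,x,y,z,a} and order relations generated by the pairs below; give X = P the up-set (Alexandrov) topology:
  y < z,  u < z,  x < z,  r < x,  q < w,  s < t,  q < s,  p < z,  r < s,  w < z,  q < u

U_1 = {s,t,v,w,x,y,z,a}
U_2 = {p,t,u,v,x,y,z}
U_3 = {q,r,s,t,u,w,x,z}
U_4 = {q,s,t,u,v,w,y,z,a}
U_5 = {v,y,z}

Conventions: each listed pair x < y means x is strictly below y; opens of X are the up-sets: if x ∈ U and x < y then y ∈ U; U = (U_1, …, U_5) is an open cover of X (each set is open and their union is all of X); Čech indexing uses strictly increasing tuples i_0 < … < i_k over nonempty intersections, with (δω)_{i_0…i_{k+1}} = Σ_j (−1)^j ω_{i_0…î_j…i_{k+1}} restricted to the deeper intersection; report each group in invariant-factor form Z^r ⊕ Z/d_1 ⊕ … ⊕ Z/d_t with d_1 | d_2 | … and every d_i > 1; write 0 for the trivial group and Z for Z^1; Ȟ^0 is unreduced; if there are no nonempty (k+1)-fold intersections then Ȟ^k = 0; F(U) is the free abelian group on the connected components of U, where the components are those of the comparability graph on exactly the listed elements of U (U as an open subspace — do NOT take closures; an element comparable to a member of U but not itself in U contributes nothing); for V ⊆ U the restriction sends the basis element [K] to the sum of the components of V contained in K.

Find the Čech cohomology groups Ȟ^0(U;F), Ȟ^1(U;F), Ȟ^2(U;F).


Ȟ^0 = Z^3, Ȟ^1 = 0, Ȟ^2 = 0

nerve simplices:
  U12={t,v,x,y,z} U13={s,t,w,x,z} U14={s,t,v,w,y,z,a} U15={v,y,z} U23={t,u,x,z} U24={t,u,v,y,z} U25={v,y,z} U34={q,s,t,u,w,z} U35={z} U45={v,y,z}
  U123={t,x,z} U124={t,v,y,z} U125={v,y,z} U134={s,t,w,z} U135={z} U145={v,y,z} U234={t,u,z} U235={z} U245={v,y,z} U345={z}
  U1234={t,z} U1235={z} U1245={v,y,z} U1345={z} U2345={z}
  U12345={z}
components per intersection:
  U1: {s,t} {v} {w,x,y,z} {a}
  U2: {p,u,x,y,z} {t} {v}
  U3: {q,r,s,t,u,w,x,z}
  U4: {q,s,t,u,w,y,z} {v} {a}
  U5: {v} {y,z}
  U12: {t} {v} {x,y,z}
  U13: {s,t} {w,x,z}
  U14: {s,t} {v} {w,y,z} {a}
  U15: {v} {y,z}
  U23: {t} {u,x,z}
  U24: {t} {u,y,z} {v}
  U25: {v} {y,z}
  U34: {q,s,t,u,w,z}
  U35: {z}
  U45: {v} {y,z}
  U123: {t} {x,z}
  U124: {t} {v} {y,z}
  U125: {v} {y,z}
  U134: {s,t} {w,z}
  U135: {z}
  U145: {v} {y,z}
  U234: {t} {u,z}
  U235: {z}
  U245: {v} {y,z}
  U345: {z}
  U1234: {t} {z}
  U1235: {z}
  U1245: {v} {y,z}
  U1345: {z}
  U2345: {z}
  U12345: {z}
C dims 13,22,18,7; δ0: rk 10, SNF 1^10; δ1: rk 12, SNF 1^12; δ2: rk 6, SNF 1^6
degree 0: 13−10−0 = 3 → Ȟ^0 ≅ Z^3
degree 1: 22−12−10 = 0 → Ȟ^1 ≅ 0
degree 2: 18−6−12 = 0 → Ȟ^2 ≅ 0


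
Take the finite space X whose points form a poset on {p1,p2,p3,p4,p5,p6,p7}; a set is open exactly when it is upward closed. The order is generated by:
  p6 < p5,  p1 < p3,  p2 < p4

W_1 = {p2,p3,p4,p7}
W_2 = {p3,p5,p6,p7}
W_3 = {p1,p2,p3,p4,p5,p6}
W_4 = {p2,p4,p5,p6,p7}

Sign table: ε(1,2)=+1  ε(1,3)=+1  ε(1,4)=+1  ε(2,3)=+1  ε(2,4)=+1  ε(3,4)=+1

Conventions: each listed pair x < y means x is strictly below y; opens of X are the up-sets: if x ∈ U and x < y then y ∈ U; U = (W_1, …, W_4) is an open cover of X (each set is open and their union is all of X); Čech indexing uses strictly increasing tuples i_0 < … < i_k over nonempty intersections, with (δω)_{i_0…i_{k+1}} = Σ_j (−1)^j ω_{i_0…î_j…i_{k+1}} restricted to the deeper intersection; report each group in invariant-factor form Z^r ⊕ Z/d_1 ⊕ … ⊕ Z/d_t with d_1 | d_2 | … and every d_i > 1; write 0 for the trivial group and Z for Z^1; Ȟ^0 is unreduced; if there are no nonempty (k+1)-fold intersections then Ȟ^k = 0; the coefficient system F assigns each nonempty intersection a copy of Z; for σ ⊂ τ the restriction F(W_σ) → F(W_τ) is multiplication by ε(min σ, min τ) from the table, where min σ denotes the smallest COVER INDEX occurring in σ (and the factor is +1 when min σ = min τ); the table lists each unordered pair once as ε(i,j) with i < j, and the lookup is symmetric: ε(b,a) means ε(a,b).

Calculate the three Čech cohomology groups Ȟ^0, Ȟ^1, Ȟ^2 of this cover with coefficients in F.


cover nerve:
  W12={p3,p7} W13={p2,p3,p4} W14={p2,p4,p7} W23={p3,p5,p6} W24={p5,p6,p7} W34={p2,p4,p5,p6}
  W123={p3} W124={p7} W134={p2,p4} W234={p5,p6}
C dims 4,6,4; δ0: rk 3, SNF 1^3; δ1: rk 3, SNF 1^3
Ȟ^0: (4−3)−0=1 ⇒ Z
Ȟ^1: (6−3)−3=0 ⇒ 0
Ȟ^2: (4−0)−3=1 ⇒ Z

Ȟ^0(U;F) ≅ Z, Ȟ^1(U;F) ≅ 0, Ȟ^2(U;F) ≅ Z


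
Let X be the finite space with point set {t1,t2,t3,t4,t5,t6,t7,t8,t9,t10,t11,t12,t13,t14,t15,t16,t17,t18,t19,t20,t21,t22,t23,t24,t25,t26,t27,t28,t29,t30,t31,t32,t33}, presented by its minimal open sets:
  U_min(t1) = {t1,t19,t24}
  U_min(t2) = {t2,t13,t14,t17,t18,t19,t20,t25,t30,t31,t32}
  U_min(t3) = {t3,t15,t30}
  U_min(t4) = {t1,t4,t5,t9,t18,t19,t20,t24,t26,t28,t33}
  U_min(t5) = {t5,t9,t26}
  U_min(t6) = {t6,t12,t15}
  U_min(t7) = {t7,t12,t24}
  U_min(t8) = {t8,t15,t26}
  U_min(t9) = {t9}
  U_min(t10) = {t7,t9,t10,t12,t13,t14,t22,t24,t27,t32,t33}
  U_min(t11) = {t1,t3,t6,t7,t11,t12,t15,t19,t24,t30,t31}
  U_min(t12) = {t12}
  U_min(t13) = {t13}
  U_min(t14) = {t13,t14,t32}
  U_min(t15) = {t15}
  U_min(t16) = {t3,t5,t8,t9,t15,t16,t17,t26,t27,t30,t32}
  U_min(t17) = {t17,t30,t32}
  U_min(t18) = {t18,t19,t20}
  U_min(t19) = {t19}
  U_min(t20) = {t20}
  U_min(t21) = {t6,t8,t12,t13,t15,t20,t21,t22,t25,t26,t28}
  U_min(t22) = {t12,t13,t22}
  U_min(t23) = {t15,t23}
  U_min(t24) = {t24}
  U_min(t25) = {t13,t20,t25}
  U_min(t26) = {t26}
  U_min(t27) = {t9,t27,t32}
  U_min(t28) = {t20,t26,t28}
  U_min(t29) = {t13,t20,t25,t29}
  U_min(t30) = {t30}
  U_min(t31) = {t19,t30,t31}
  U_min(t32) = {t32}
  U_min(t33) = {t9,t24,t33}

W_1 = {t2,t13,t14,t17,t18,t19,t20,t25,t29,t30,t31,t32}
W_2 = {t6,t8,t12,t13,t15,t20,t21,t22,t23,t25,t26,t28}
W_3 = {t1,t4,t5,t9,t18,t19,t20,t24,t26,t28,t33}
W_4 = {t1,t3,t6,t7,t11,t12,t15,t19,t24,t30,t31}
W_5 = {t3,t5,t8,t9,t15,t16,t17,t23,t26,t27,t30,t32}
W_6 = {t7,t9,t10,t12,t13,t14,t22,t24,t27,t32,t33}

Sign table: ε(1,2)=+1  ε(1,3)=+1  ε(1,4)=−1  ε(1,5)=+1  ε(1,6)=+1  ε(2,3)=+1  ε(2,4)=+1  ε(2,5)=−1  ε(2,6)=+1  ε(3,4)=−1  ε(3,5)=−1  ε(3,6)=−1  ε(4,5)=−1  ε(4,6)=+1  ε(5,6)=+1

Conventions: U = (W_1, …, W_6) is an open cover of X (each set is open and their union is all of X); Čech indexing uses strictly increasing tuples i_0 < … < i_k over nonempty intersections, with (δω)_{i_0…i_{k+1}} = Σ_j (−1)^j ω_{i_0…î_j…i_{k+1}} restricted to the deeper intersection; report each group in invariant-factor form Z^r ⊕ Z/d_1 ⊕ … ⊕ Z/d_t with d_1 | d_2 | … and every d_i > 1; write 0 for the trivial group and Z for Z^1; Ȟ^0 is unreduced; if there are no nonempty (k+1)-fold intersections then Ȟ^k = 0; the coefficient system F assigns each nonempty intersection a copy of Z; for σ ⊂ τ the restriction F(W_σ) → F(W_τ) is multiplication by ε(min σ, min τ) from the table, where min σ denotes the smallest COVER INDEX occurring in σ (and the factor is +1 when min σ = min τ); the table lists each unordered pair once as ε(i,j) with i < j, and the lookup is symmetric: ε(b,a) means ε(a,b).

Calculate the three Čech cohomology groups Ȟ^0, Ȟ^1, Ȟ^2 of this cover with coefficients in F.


nerve of the cover:
  W12={t13,t20,t25} W13={t18,t19,t20} W14={t19,t30,t31} W15={t17,t30,t32} W16={t13,t14,t32} W23={t20,t26,t28} W24={t6,t12,t15} W25={t8,t15,t23,t26} W26={t12,t13,t22} W34={t1,t19,t24} W35={t5,t9,t26} W36={t9,t24,t33} W45={t3,t15,t30} W46={t7,t12,t24} W56={t9,t27,t32}
  W123={t20} W126={t13} W134={t19} W145={t30} W156={t32} W235={t26} W245={t15} W246={t12} W346={t24} W356={t9}
C dims 6,15,10; δ0: rk 6, SNF 1^5·2; δ1: rk 9, SNF 1^9
Ȟ^0 = (6 − 6) − 0 = 0, so Ȟ^0 ≅ 0
Ȟ^1 = (15 − 9) − 6 = 0 plus torsion [2], so Ȟ^1 ≅ Z/2
Ȟ^2 = (10 − 0) − 9 = 1, so Ȟ^2 ≅ Z

Ȟ^0 ≅ 0, Ȟ^1 ≅ Z/2, Ȟ^2 ≅ Z


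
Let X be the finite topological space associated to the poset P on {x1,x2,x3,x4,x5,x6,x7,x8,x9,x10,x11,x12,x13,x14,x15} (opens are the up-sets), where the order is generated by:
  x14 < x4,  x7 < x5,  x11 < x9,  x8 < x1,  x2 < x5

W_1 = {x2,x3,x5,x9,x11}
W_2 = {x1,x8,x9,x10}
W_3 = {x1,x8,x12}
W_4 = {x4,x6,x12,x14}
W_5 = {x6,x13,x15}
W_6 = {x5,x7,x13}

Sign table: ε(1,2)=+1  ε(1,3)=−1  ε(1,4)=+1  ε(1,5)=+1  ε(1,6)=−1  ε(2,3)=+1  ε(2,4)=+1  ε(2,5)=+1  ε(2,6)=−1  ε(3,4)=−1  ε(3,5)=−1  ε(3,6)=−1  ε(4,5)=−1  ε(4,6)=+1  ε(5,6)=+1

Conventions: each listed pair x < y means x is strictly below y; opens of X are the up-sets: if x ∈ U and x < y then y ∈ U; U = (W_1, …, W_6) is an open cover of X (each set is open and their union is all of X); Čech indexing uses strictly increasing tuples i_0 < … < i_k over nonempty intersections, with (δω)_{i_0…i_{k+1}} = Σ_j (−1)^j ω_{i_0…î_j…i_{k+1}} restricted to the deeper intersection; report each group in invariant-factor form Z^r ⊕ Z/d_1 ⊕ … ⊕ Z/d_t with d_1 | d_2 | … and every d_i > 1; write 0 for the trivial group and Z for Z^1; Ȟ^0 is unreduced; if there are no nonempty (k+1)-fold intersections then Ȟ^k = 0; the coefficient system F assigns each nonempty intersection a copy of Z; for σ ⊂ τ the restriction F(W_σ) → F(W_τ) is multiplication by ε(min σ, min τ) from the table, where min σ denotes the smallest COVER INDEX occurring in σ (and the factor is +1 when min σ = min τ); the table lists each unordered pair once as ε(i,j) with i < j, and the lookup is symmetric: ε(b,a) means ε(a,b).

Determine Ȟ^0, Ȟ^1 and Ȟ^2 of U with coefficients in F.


Ȟ^0 ≅ 0; Ȟ^1 ≅ Z/2; Ȟ^2 ≅ 0

nerve simplices:
  W12={x9} W16={x5} W23={x1,x8} W34={x12} W45={x6} W56={x13}
C dims 6,6; δ0: rk 6, SNF 1^5·2
degree 0: 6−6−0 = 0 → Ȟ^0 ≅ 0
degree 1: 6−0−6 = 0 plus torsion [2] → Ȟ^1 ≅ Z/2
degree 2: 0−0−0 = 0 → Ȟ^2 ≅ 0


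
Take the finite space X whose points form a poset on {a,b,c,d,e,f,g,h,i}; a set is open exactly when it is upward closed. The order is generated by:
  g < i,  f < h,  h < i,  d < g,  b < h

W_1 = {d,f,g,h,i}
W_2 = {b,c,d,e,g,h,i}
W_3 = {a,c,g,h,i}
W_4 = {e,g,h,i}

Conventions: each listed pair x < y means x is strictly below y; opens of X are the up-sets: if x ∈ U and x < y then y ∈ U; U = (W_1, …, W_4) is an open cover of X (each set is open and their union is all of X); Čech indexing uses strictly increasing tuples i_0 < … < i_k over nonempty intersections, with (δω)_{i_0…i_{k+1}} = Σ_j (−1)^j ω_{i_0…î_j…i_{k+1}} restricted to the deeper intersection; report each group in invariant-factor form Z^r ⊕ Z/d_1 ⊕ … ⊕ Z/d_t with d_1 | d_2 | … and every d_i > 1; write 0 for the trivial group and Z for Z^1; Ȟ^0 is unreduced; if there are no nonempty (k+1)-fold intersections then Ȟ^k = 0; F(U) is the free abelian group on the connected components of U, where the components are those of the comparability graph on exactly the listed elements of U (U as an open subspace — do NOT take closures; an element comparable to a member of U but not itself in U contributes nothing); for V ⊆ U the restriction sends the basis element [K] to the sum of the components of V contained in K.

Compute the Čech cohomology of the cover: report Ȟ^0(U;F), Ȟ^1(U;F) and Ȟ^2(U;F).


Ȟ^0 ≅ Z^4,  Ȟ^1 ≅ 0,  Ȟ^2 ≅ 0

nerve of the cover:
  W12={d,g,h,i} W13={g,h,i} W14={g,h,i} W23={c,g,h,i} W24={e,g,h,i} W34={g,h,i}
  W123={g,h,i} W124={g,h,i} W134={g,h,i} W234={g,h,i}
  W1234={g,h,i}
components per intersection:
  W1: {d,f,g,h,i}
  W2: {b,d,g,h,i} {c} {e}
  W3: {a} {c} {g,h,i}
  W4: {e} {g,h,i}
  W12: {d,g,h,i}
  W13: {g,h,i}
  W14: {g,h,i}
  W23: {c} {g,h,i}
  W24: {e} {g,h,i}
  W34: {g,h,i}
  W123: {g,h,i}
  W124: {g,h,i}
  W134: {g,h,i}
  W234: {g,h,i}
  W1234: {g,h,i}
C dims 9,8,4,1; δ0: rk 5, SNF 1^5; δ1: rk 3, SNF 1^3; δ2: rk 1, SNF 1^1
Ȟ^0 = (9 − 5) − 0 = 4, so Ȟ^0 ≅ Z^4
Ȟ^1 = (8 − 3) − 5 = 0, so Ȟ^1 ≅ 0
Ȟ^2 = (4 − 1) − 3 = 0, so Ȟ^2 ≅ 0


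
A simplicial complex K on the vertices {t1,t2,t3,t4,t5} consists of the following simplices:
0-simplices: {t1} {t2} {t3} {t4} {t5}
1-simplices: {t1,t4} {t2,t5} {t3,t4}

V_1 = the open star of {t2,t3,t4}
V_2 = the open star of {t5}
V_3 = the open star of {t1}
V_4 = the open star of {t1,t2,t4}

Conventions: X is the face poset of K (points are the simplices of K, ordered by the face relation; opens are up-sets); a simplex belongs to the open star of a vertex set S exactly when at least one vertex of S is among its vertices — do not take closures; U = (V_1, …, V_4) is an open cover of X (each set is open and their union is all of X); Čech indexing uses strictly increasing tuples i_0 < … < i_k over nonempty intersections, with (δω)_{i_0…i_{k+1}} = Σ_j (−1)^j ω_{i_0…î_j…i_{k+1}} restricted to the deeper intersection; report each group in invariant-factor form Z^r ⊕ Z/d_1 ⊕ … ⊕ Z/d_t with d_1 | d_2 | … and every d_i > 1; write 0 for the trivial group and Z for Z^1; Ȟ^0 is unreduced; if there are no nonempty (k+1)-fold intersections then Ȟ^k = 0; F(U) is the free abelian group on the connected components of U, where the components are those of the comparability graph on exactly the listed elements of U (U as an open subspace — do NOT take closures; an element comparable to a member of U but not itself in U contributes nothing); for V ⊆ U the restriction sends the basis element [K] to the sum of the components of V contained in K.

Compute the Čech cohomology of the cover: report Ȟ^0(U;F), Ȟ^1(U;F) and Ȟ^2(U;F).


nerve of the cover:
  V1={{t2},{t3},{t4},{t1,t4},{t2,t5},{t3,t4}} V2={{t5},{t2,t5}} V3={{t1},{t1,t4}} V4={{t1},{t2},{t4},{t1,t4},{t2,t5},{t3,t4}}
  V12={{t2,t5}} V13={{t1,t4}} V14={{t2},{t4},{t1,t4},{t2,t5},{t3,t4}} V24={{t2,t5}} V34={{t1},{t1,t4}}
  V124={{t2,t5}} V134={{t1,t4}}
components per intersection:
  V1: {{t2},{t2,t5}} {{t3},{t4},{t1,t4},{t3,t4}}
  V2: {{t5},{t2,t5}}
  V3: {{t1},{t1,t4}}
  V4: {{t1},{t4},{t1,t4},{t3,t4}} {{t2},{t2,t5}}
  V12: {{t2,t5}}
  V13: {{t1,t4}}
  V14: {{t2},{t2,t5}} {{t4},{t1,t4},{t3,t4}}
  V24: {{t2,t5}}
  V34: {{t1},{t1,t4}}
  V124: {{t2,t5}}
  V134: {{t1,t4}}
C dims 6,6,2; δ0: rk 4, SNF 1^4; δ1: rk 2, SNF 1^2
Ȟ^0 = (6 − 4) − 0 = 2, so Ȟ^0 ≅ Z^2
Ȟ^1 = (6 − 2) − 4 = 0, so Ȟ^1 ≅ 0
Ȟ^2 = (2 − 0) − 2 = 0, so Ȟ^2 ≅ 0

Ȟ^0(U;F) ≅ Z^2,  Ȟ^1(U;F) ≅ 0,  Ȟ^2(U;F) ≅ 0


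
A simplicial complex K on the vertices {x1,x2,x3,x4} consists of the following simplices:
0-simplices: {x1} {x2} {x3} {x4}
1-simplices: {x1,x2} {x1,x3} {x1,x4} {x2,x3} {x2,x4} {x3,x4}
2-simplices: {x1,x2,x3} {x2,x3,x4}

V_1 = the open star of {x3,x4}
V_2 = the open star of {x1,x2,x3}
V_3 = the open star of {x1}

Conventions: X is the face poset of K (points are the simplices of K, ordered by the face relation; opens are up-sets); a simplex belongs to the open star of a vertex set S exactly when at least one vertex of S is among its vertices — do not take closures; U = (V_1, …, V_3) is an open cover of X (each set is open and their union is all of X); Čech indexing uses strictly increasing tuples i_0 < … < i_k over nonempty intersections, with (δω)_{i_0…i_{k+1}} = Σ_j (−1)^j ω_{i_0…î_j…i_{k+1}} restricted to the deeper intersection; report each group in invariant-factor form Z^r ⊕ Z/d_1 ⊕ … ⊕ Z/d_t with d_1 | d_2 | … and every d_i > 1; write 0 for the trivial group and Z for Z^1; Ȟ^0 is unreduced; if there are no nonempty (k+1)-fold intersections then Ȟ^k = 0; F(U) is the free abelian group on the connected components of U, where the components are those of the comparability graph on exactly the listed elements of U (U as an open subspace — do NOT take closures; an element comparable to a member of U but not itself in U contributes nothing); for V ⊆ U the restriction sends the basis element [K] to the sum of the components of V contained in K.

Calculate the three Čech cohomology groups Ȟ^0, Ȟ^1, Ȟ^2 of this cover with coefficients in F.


Ȟ^0 ≅ Z; Ȟ^1 ≅ Z; Ȟ^2 ≅ 0

nonempty intersections:
  V1={{x3},{x4},{x1,x3},{x1,x4},{x2,x3},{x2,x4},{x3,x4},{x1,x2,x3},{x2,x3,x4}} V2={{x1},{x2},{x3},{x1,x2},{x1,x3},{x1,x4},{x2,x3},{x2,x4},{x3,x4},{x1,x2,x3},{x2,x3,x4}} V3={{x1},{x1,x2},{x1,x3},{x1,x4},{x1,x2,x3}}
  V12={{x3},{x1,x3},{x1,x4},{x2,x3},{x2,x4},{x3,x4},{x1,x2,x3},{x2,x3,x4}} V13={{x1,x3},{x1,x4},{x1,x2,x3}} V23={{x1},{x1,x2},{x1,x3},{x1,x4},{x1,x2,x3}}
  V123={{x1,x3},{x1,x4},{x1,x2,x3}}
components per intersection:
  V1: {{x3},{x4},{x1,x3},{x1,x4},{x2,x3},{x2,x4},{x3,x4},{x1,x2,x3},{x2,x3,x4}}
  V2: {{x1},{x2},{x3},{x1,x2},{x1,x3},{x1,x4},{x2,x3},{x2,x4},{x3,x4},{x1,x2,x3},{x2,x3,x4}}
  V3: {{x1},{x1,x2},{x1,x3},{x1,x4},{x1,x2,x3}}
  V12: {{x3},{x1,x3},{x2,x3},{x2,x4},{x3,x4},{x1,x2,x3},{x2,x3,x4}} {{x1,x4}}
  V13: {{x1,x3},{x1,x2,x3}} {{x1,x4}}
  V23: {{x1},{x1,x2},{x1,x3},{x1,x4},{x1,x2,x3}}
  V123: {{x1,x3},{x1,x2,x3}} {{x1,x4}}
C dims 3,5,2; δ0: rk 2, SNF 1^2; δ1: rk 2, SNF 1^2
Ȟ^0: (3−2)−0=1 ⇒ Z
Ȟ^1: (5−2)−2=1 ⇒ Z
Ȟ^2: (2−0)−2=0 ⇒ 0


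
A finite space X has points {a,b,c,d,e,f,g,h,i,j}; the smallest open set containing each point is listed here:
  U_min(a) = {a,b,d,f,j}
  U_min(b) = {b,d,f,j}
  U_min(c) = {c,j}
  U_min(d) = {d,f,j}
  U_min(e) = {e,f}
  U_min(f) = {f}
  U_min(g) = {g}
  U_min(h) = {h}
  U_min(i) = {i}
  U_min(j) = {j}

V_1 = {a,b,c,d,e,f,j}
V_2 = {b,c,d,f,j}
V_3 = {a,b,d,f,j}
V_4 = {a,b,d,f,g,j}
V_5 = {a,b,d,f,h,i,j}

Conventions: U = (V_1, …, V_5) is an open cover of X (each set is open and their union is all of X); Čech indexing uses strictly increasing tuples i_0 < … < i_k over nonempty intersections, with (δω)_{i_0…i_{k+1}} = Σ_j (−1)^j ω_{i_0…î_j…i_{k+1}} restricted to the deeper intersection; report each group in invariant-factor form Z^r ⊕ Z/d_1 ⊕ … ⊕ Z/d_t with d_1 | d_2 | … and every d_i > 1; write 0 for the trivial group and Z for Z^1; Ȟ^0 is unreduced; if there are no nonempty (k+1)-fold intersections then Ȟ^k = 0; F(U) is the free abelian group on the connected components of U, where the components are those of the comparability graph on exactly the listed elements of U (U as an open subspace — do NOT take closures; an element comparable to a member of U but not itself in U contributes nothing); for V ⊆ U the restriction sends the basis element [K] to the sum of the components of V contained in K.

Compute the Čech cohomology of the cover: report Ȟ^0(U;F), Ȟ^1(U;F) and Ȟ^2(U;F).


Ȟ^0 ≅ Z^4; Ȟ^1 ≅ 0; Ȟ^2 ≅ 0

nerve simplices:
  V12={b,c,d,f,j} V13={a,b,d,f,j} V14={a,b,d,f,j} V15={a,b,d,f,j} V23={b,d,f,j} V24={b,d,f,j} V25={b,d,f,j} V34={a,b,d,f,j} V35={a,b,d,f,j} V45={a,b,d,f,j}
  V123={b,d,f,j} V124={b,d,f,j} V125={b,d,f,j} V134={a,b,d,f,j} V135={a,b,d,f,j} V145={a,b,d,f,j} V234={b,d,f,j} V235={b,d,f,j} V245={b,d,f,j} V345={a,b,d,f,j}
  V1234={b,d,f,j} V1235={b,d,f,j} V1245={b,d,f,j} V1345={a,b,d,f,j} V2345={b,d,f,j}
  V12345={b,d,f,j}
components per intersection:
  V1: {a,b,c,d,e,f,j}
  V2: {b,c,d,f,j}
  V3: {a,b,d,f,j}
  V4: {a,b,d,f,j} {g}
  V5: {a,b,d,f,j} {h} {i}
  V12: {b,c,d,f,j}
  V13: {a,b,d,f,j}
  V14: {a,b,d,f,j}
  V15: {a,b,d,f,j}
  V23: {b,d,f,j}
  V24: {b,d,f,j}
  V25: {b,d,f,j}
  V34: {a,b,d,f,j}
  V35: {a,b,d,f,j}
  V45: {a,b,d,f,j}
  V123: {b,d,f,j}
  V124: {b,d,f,j}
  V125: {b,d,f,j}
  V134: {a,b,d,f,j}
  V135: {a,b,d,f,j}
  V145: {a,b,d,f,j}
  V234: {b,d,f,j}
  V235: {b,d,f,j}
  V245: {b,d,f,j}
  V345: {a,b,d,f,j}
  V1234: {b,d,f,j}
  V1235: {b,d,f,j}
  V1245: {b,d,f,j}
  V1345: {a,b,d,f,j}
  V2345: {b,d,f,j}
  V12345: {b,d,f,j}
C dims 8,10,10,5; δ0: rk 4, SNF 1^4; δ1: rk 6, SNF 1^6; δ2: rk 4, SNF 1^4
degree 0: 8−4−0 = 4 → Ȟ^0 ≅ Z^4
degree 1: 10−6−4 = 0 → Ȟ^1 ≅ 0
degree 2: 10−4−6 = 0 → Ȟ^2 ≅ 0


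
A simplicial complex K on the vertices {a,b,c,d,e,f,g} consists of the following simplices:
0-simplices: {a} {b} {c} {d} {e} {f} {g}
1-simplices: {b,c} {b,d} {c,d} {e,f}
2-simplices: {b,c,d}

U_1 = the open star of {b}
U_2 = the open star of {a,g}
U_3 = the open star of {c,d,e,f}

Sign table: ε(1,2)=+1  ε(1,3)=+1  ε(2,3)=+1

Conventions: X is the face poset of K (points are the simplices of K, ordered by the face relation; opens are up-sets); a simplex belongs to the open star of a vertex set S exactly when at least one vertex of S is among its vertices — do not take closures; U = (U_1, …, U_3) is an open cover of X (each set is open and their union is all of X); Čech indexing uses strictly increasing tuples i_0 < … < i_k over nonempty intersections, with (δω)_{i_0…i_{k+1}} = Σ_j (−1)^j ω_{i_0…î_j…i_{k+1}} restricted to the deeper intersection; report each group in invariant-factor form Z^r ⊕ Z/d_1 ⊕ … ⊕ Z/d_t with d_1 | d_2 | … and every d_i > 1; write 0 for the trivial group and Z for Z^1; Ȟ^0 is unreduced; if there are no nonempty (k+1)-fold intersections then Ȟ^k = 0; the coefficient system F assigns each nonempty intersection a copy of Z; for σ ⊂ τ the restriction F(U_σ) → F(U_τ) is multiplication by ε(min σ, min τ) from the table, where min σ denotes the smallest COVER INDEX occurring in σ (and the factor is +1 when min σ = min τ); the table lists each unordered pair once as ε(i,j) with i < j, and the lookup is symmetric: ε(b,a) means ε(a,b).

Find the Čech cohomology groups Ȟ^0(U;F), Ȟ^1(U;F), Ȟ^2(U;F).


cover nerve:
  U1={{b},{b,c},{b,d},{b,c,d}} U2={{a},{g}} U3={{c},{d},{e},{f},{b,c},{b,d},{c,d},{e,f},{b,c,d}}
  U13={{b,c},{b,d},{b,c,d}}
C dims 3,1; δ0: rk 1, SNF 1^1
Ȟ^0: (3−1)−0=2 ⇒ Z^2
Ȟ^1: (1−0)−1=0 ⇒ 0
Ȟ^2: (0−0)−0=0 ⇒ 0

Ȟ^0(U;F) ≅ Z^2; Ȟ^1(U;F) ≅ 0; Ȟ^2(U;F) ≅ 0


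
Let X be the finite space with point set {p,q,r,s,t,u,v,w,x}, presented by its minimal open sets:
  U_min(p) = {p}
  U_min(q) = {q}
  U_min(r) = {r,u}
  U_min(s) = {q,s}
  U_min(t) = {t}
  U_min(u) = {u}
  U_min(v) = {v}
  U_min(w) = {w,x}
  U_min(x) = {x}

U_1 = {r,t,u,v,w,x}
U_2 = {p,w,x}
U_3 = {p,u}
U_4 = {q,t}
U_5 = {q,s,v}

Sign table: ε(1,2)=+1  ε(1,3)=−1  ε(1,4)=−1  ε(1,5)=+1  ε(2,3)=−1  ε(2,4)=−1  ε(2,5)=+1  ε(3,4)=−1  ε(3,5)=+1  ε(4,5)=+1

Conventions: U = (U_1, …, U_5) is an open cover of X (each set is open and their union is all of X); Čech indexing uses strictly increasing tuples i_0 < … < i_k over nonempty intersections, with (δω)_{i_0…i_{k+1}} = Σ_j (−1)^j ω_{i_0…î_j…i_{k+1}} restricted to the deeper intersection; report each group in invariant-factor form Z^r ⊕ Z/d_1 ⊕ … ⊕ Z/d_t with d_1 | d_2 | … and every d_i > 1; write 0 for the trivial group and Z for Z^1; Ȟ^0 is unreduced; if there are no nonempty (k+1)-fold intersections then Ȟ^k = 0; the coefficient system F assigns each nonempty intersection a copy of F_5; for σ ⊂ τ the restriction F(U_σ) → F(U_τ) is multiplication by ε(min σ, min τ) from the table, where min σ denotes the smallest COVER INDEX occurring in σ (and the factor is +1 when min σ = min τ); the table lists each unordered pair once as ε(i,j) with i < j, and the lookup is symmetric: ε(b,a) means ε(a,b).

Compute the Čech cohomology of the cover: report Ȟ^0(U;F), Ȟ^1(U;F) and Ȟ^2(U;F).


Ȟ^0 = 0, Ȟ^1 = Z/5 and Ȟ^2 = 0

nonempty overlaps:
  U12={w,x} U13={u} U14={t} U15={v} U23={p} U45={q}
C dims 5,6; δ0: rk_F5 5
degree 0: 5−5−0 = 0 → Ȟ^0 ≅ 0
degree 1: 6−0−5 = 1 → Ȟ^1 ≅ Z/5
degree 2: 0−0−0 = 0 → Ȟ^2 ≅ 0


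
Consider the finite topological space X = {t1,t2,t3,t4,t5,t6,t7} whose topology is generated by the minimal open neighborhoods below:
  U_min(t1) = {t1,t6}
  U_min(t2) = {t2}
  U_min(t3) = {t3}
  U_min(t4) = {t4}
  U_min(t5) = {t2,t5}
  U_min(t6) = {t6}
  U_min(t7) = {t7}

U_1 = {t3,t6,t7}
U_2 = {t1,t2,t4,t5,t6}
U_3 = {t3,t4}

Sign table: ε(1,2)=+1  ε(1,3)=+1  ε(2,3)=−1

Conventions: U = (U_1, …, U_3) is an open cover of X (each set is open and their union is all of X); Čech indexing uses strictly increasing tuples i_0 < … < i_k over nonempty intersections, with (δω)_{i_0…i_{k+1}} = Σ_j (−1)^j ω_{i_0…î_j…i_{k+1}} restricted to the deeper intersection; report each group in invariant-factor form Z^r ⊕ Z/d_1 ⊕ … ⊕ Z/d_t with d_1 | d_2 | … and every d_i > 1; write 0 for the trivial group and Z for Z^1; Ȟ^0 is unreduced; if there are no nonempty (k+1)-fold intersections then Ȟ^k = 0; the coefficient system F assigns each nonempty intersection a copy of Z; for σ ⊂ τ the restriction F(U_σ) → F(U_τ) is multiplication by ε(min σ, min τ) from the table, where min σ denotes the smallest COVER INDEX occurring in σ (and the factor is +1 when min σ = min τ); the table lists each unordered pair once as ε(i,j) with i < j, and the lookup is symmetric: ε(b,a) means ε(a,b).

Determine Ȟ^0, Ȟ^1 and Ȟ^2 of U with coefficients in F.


Ȟ^0(U;F) ≅ 0, Ȟ^1(U;F) ≅ Z/2 and Ȟ^2(U;F) ≅ 0

nerve of the cover:
  U12={t6} U13={t3} U23={t4}
C dims 3,3; δ0: rk 3, SNF 1^2·2
Ȟ^0 = (3 − 3) − 0 = 0, so Ȟ^0 ≅ 0
Ȟ^1 = (3 − 0) − 3 = 0 plus torsion [2], so Ȟ^1 ≅ Z/2
Ȟ^2 = (0 − 0) − 0 = 0, so Ȟ^2 ≅ 0


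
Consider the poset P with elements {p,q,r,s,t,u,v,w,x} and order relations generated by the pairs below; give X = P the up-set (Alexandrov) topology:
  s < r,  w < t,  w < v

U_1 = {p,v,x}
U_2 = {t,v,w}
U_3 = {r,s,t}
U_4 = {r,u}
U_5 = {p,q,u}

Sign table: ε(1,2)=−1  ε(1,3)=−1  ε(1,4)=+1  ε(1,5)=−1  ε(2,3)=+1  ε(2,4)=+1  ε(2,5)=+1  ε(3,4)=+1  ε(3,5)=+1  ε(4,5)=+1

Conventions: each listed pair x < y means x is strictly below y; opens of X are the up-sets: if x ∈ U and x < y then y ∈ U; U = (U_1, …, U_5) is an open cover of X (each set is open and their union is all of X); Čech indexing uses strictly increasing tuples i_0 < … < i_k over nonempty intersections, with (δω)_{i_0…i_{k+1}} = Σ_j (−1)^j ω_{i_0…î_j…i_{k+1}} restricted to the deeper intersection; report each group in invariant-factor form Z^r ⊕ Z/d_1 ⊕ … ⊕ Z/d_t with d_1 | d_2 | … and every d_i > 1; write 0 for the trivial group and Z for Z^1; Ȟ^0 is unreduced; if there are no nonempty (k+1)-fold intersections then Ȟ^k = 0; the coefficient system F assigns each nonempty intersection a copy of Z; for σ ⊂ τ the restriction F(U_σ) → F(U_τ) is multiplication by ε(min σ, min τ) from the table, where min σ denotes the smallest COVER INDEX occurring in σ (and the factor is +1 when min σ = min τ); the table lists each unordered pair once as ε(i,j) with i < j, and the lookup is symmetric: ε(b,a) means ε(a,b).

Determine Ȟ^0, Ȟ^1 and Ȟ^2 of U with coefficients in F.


nerve simplices:
  U12={v} U15={p} U23={t} U34={r} U45={u}
C dims 5,5; δ0: rk 4, SNF 1^4
degree 0: 5−4−0 = 1 → Ȟ^0 ≅ Z
degree 1: 5−0−4 = 1 → Ȟ^1 ≅ Z
degree 2: 0−0−0 = 0 → Ȟ^2 ≅ 0

Ȟ^0 = Z; Ȟ^1 = Z; Ȟ^2 = 0


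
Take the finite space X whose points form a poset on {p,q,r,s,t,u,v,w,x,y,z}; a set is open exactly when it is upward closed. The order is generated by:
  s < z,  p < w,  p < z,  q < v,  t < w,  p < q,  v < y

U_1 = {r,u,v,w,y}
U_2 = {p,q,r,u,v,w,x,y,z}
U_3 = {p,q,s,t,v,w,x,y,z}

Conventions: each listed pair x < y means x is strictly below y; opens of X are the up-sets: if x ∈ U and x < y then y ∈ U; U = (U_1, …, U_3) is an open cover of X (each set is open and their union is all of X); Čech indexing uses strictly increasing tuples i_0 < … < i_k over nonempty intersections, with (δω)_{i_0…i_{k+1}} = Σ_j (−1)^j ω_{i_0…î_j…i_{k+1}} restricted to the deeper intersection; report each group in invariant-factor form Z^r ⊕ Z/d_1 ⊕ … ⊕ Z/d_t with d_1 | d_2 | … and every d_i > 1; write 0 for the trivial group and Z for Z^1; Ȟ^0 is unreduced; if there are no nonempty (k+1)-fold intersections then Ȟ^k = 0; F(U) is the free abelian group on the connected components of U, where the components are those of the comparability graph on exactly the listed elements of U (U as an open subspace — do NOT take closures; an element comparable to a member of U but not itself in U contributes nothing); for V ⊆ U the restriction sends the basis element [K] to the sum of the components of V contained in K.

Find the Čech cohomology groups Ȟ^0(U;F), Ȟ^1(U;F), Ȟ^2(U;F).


nerve simplices:
  U12={r,u,v,w,y} U13={v,w,y} U23={p,q,v,w,x,y,z}
  U123={v,w,y}
components per intersection:
  U1: {r} {u} {v,y} {w}
  U2: {p,q,v,w,y,z} {r} {u} {x}
  U3: {p,q,s,t,v,w,y,z} {x}
  U12: {r} {u} {v,y} {w}
  U13: {v,y} {w}
  U23: {p,q,v,w,y,z} {x}
  U123: {v,y} {w}
C dims 10,8,2; δ0: rk 6, SNF 1^6; δ1: rk 2, SNF 1^2
degree 0: 10−6−0 = 4 → Ȟ^0 ≅ Z^4
degree 1: 8−2−6 = 0 → Ȟ^1 ≅ 0
degree 2: 2−0−2 = 0 → Ȟ^2 ≅ 0

Ȟ^0(U;F) ≅ Z^4, Ȟ^1(U;F) ≅ 0 and Ȟ^2(U;F) ≅ 0


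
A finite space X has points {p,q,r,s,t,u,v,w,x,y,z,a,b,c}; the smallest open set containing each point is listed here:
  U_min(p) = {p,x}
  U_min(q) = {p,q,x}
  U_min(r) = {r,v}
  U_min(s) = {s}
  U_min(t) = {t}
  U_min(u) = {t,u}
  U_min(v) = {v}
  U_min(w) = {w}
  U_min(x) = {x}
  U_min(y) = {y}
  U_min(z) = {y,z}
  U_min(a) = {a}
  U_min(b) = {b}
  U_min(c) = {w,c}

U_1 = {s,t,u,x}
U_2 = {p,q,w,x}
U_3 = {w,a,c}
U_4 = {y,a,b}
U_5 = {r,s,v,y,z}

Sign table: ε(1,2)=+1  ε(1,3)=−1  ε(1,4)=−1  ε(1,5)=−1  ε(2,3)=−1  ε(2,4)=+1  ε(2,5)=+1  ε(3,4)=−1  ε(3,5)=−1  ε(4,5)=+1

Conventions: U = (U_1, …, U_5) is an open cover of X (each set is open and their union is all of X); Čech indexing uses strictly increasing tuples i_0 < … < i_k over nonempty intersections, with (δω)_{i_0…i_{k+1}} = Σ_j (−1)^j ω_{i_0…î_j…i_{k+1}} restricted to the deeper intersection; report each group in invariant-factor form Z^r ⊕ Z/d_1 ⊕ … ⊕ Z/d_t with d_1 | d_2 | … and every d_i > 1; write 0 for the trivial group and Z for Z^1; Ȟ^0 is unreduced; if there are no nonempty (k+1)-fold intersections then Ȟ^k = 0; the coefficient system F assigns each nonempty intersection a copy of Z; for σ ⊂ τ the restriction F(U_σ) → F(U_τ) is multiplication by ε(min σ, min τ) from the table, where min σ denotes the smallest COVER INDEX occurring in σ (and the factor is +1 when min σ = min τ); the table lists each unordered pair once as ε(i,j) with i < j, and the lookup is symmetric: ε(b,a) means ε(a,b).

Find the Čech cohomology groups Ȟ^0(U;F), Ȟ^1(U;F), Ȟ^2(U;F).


cover nerve:
  U12={x} U15={s} U23={w} U34={a} U45={y}
C dims 5,5; δ0: rk 5, SNF 1^4·2
Ȟ^0: (5−5)−0=0 ⇒ 0
Ȟ^1: (5−0)−5=0 plus torsion [2] ⇒ Z/2
Ȟ^2: (0−0)−0=0 ⇒ 0

Ȟ^0 ≅ 0, Ȟ^1 ≅ Z/2, Ȟ^2 ≅ 0


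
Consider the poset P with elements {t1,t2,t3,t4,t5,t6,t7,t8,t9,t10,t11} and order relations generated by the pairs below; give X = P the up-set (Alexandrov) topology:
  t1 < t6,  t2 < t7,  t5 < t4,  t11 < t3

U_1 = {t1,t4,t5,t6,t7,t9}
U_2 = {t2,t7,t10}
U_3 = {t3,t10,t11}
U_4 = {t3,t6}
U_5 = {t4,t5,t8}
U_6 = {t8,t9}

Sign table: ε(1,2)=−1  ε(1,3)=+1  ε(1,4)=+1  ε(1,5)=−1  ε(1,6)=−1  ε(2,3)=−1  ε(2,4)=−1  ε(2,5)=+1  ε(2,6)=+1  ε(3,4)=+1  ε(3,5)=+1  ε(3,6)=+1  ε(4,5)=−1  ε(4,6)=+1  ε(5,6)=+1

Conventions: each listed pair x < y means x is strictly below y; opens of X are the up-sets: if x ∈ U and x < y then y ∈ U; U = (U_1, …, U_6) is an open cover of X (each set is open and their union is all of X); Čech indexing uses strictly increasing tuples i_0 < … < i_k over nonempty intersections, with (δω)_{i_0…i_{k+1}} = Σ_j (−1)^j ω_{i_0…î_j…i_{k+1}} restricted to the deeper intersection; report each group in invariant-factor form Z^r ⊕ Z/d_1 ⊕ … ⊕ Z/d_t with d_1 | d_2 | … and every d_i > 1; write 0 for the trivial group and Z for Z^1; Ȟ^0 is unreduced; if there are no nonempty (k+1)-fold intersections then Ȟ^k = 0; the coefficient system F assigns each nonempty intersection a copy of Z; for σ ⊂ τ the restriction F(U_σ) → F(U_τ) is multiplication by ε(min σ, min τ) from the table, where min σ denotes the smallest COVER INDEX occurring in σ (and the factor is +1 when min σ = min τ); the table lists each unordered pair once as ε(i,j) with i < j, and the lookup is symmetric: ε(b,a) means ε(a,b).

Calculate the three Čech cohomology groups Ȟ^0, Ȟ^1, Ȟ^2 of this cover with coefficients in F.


Ȟ^0 = Z, Ȟ^1 = Z^2 and Ȟ^2 = 0

cover nerve:
  U12={t7} U14={t6} U15={t4,t5} U16={t9} U23={t10} U34={t3} U56={t8}
C dims 6,7; δ0: rk 5, SNF 1^5
Ȟ^0: (6−5)−0=1 ⇒ Z
Ȟ^1: (7−0)−5=2 ⇒ Z^2
Ȟ^2: (0−0)−0=0 ⇒ 0


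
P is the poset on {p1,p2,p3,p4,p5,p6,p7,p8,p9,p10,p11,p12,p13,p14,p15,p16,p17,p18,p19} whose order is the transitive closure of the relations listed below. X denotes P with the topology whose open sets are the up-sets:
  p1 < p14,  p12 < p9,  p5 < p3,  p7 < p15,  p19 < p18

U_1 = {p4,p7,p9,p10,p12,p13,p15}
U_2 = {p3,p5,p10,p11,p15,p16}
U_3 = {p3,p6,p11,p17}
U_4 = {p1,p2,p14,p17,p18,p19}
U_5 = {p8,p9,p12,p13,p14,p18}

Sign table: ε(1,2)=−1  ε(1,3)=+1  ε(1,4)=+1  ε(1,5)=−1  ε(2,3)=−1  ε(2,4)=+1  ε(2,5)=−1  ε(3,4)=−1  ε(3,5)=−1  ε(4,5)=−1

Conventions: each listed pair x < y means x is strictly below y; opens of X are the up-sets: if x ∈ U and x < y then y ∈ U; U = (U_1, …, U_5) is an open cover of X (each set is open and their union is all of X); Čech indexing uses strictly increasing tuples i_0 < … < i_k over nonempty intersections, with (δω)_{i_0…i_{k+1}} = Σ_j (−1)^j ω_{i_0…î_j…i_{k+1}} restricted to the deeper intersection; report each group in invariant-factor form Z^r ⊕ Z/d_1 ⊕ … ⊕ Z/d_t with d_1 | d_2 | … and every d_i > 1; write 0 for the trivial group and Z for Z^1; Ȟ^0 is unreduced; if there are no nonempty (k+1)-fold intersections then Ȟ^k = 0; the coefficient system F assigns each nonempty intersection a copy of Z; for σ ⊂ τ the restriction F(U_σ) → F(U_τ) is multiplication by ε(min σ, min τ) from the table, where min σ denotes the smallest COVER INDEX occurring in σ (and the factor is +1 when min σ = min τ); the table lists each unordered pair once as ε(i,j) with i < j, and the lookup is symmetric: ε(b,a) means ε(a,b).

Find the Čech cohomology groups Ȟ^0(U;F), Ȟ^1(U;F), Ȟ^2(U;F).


Ȟ^0(U;F) ≅ 0; Ȟ^1(U;F) ≅ Z/2; Ȟ^2(U;F) ≅ 0

intersection data:
  U12={p10,p15} U15={p9,p12,p13} U23={p3,p11} U34={p17} U45={p14,p18}
C dims 5,5; δ0: rk 5, SNF 1^4·2
Ȟ^0 = (5 − 5) − 0 = 0, so Ȟ^0 ≅ 0
Ȟ^1 = (5 − 0) − 5 = 0 plus torsion [2], so Ȟ^1 ≅ Z/2
Ȟ^2 = (0 − 0) − 0 = 0, so Ȟ^2 ≅ 0


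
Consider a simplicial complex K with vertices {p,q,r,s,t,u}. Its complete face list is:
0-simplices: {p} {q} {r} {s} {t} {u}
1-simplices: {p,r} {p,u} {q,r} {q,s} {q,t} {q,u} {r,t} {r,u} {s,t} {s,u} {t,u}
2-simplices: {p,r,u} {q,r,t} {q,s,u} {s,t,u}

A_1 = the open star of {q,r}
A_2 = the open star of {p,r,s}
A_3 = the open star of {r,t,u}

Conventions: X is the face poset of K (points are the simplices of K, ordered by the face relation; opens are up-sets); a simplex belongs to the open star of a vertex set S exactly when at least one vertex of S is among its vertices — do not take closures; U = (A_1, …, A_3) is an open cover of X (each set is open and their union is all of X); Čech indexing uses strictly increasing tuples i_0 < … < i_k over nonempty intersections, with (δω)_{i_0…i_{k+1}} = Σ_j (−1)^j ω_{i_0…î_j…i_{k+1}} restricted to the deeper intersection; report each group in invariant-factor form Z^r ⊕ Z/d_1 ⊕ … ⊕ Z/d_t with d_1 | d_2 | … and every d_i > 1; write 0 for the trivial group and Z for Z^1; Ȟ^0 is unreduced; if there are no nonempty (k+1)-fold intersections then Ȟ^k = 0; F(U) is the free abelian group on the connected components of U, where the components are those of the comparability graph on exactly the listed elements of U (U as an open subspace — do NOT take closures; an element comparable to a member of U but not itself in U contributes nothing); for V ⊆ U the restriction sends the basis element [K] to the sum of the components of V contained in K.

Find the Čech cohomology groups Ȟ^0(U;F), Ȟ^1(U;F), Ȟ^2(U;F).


Ȟ^0(U;F) ≅ Z, Ȟ^1(U;F) ≅ Z, Ȟ^2(U;F) ≅ 0

nerve of the cover:
  A1={{q},{r},{p,r},{q,r},{q,s},{q,t},{q,u},{r,t},{r,u},{p,r,u},{q,r,t},{q,s,u}} A2={{p},{r},{s},{p,r},{p,u},{q,r},{q,s},{r,t},{r,u},{s,t},{s,u},{p,r,u},{q,r,t},{q,s,u},{s,t,u}} A3={{r},{t},{u},{p,r},{p,u},{q,r},{q,t},{q,u},{r,t},{r,u},{s,t},{s,u},{t,u},{p,r,u},{q,r,t},{q,s,u},{s,t,u}}
  A12={{r},{p,r},{q,r},{q,s},{r,t},{r,u},{p,r,u},{q,r,t},{q,s,u}} A13={{r},{p,r},{q,r},{q,t},{q,u},{r,t},{r,u},{p,r,u},{q,r,t},{q,s,u}} A23={{r},{p,r},{p,u},{q,r},{r,t},{r,u},{s,t},{s,u},{p,r,u},{q,r,t},{q,s,u},{s,t,u}}
  A123={{r},{p,r},{q,r},{r,t},{r,u},{p,r,u},{q,r,t},{q,s,u}}
components per intersection:
  A1: {{q},{r},{p,r},{q,r},{q,s},{q,t},{q,u},{r,t},{r,u},{p,r,u},{q,r,t},{q,s,u}}
  A2: {{p},{r},{p,r},{p,u},{q,r},{r,t},{r,u},{p,r,u},{q,r,t}} {{s},{q,s},{s,t},{s,u},{q,s,u},{s,t,u}}
  A3: {{r},{t},{u},{p,r},{p,u},{q,r},{q,t},{q,u},{r,t},{r,u},{s,t},{s,u},{t,u},{p,r,u},{q,r,t},{q,s,u},{s,t,u}}
  A12: {{r},{p,r},{q,r},{r,t},{r,u},{p,r,u},{q,r,t}} {{q,s},{q,s,u}}
  A13: {{r},{p,r},{q,r},{q,t},{r,t},{r,u},{p,r,u},{q,r,t}} {{q,u},{q,s,u}}
  A23: {{r},{p,r},{p,u},{q,r},{r,t},{r,u},{p,r,u},{q,r,t}} {{s,t},{s,u},{q,s,u},{s,t,u}}
  A123: {{r},{p,r},{q,r},{r,t},{r,u},{p,r,u},{q,r,t}} {{q,s,u}}
C dims 4,6,2; δ0: rk 3, SNF 1^3; δ1: rk 2, SNF 1^2
Ȟ^0 = (4 − 3) − 0 = 1, so Ȟ^0 ≅ Z
Ȟ^1 = (6 − 2) − 3 = 1, so Ȟ^1 ≅ Z
Ȟ^2 = (2 − 0) − 2 = 0, so Ȟ^2 ≅ 0
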